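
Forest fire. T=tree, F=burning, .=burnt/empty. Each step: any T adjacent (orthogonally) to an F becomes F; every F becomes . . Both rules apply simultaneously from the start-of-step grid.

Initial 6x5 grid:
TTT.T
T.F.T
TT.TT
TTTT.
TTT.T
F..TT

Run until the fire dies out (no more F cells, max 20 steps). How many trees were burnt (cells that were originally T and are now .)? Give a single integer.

Step 1: +2 fires, +2 burnt (F count now 2)
Step 2: +3 fires, +2 burnt (F count now 3)
Step 3: +4 fires, +3 burnt (F count now 4)
Step 4: +3 fires, +4 burnt (F count now 3)
Step 5: +1 fires, +3 burnt (F count now 1)
Step 6: +1 fires, +1 burnt (F count now 1)
Step 7: +1 fires, +1 burnt (F count now 1)
Step 8: +1 fires, +1 burnt (F count now 1)
Step 9: +1 fires, +1 burnt (F count now 1)
Step 10: +0 fires, +1 burnt (F count now 0)
Fire out after step 10
Initially T: 20, now '.': 27
Total burnt (originally-T cells now '.'): 17

Answer: 17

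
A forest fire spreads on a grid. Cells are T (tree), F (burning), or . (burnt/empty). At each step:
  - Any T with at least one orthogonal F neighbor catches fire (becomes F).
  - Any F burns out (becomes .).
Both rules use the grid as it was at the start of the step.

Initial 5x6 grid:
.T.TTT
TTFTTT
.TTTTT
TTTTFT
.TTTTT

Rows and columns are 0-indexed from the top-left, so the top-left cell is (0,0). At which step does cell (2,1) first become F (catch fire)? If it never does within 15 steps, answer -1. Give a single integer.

Step 1: cell (2,1)='T' (+7 fires, +2 burnt)
Step 2: cell (2,1)='F' (+10 fires, +7 burnt)
  -> target ignites at step 2
Step 3: cell (2,1)='.' (+4 fires, +10 burnt)
Step 4: cell (2,1)='.' (+3 fires, +4 burnt)
Step 5: cell (2,1)='.' (+0 fires, +3 burnt)
  fire out at step 5

2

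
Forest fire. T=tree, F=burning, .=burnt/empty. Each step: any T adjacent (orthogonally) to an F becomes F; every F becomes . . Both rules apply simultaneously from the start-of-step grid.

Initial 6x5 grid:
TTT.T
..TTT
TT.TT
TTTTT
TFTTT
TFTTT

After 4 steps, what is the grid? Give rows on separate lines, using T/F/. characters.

Step 1: 5 trees catch fire, 2 burn out
  TTT.T
  ..TTT
  TT.TT
  TFTTT
  F.FTT
  F.FTT
Step 2: 5 trees catch fire, 5 burn out
  TTT.T
  ..TTT
  TF.TT
  F.FTT
  ...FT
  ...FT
Step 3: 4 trees catch fire, 5 burn out
  TTT.T
  ..TTT
  F..TT
  ...FT
  ....F
  ....F
Step 4: 2 trees catch fire, 4 burn out
  TTT.T
  ..TTT
  ...FT
  ....F
  .....
  .....

TTT.T
..TTT
...FT
....F
.....
.....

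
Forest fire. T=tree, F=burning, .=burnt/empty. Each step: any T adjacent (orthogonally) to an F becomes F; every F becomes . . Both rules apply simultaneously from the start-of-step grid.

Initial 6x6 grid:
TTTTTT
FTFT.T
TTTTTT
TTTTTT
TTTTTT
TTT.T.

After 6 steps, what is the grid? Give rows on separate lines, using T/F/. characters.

Step 1: 6 trees catch fire, 2 burn out
  FTFTTT
  .F.F.T
  FTFTTT
  TTTTTT
  TTTTTT
  TTT.T.
Step 2: 6 trees catch fire, 6 burn out
  .F.FTT
  .....T
  .F.FTT
  FTFTTT
  TTTTTT
  TTT.T.
Step 3: 6 trees catch fire, 6 burn out
  ....FT
  .....T
  ....FT
  .F.FTT
  FTFTTT
  TTT.T.
Step 4: 7 trees catch fire, 6 burn out
  .....F
  .....T
  .....F
  ....FT
  .F.FTT
  FTF.T.
Step 5: 4 trees catch fire, 7 burn out
  ......
  .....F
  ......
  .....F
  ....FT
  .F..T.
Step 6: 2 trees catch fire, 4 burn out
  ......
  ......
  ......
  ......
  .....F
  ....F.

......
......
......
......
.....F
....F.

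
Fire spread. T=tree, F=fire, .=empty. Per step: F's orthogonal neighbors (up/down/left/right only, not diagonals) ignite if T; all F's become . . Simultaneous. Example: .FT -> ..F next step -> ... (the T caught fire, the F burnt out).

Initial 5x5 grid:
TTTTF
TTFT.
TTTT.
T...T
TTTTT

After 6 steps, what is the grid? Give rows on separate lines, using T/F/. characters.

Step 1: 5 trees catch fire, 2 burn out
  TTFF.
  TF.F.
  TTFT.
  T...T
  TTTTT
Step 2: 4 trees catch fire, 5 burn out
  TF...
  F....
  TF.F.
  T...T
  TTTTT
Step 3: 2 trees catch fire, 4 burn out
  F....
  .....
  F....
  T...T
  TTTTT
Step 4: 1 trees catch fire, 2 burn out
  .....
  .....
  .....
  F...T
  TTTTT
Step 5: 1 trees catch fire, 1 burn out
  .....
  .....
  .....
  ....T
  FTTTT
Step 6: 1 trees catch fire, 1 burn out
  .....
  .....
  .....
  ....T
  .FTTT

.....
.....
.....
....T
.FTTT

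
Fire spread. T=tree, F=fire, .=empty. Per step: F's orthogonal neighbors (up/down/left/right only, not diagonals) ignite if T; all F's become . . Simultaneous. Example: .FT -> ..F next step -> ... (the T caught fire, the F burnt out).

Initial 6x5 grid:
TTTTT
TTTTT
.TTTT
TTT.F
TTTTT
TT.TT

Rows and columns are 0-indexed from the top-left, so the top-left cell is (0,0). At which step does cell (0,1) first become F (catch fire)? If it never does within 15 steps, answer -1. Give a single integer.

Step 1: cell (0,1)='T' (+2 fires, +1 burnt)
Step 2: cell (0,1)='T' (+4 fires, +2 burnt)
Step 3: cell (0,1)='T' (+5 fires, +4 burnt)
Step 4: cell (0,1)='T' (+5 fires, +5 burnt)
Step 5: cell (0,1)='T' (+5 fires, +5 burnt)
Step 6: cell (0,1)='F' (+4 fires, +5 burnt)
  -> target ignites at step 6
Step 7: cell (0,1)='.' (+1 fires, +4 burnt)
Step 8: cell (0,1)='.' (+0 fires, +1 burnt)
  fire out at step 8

6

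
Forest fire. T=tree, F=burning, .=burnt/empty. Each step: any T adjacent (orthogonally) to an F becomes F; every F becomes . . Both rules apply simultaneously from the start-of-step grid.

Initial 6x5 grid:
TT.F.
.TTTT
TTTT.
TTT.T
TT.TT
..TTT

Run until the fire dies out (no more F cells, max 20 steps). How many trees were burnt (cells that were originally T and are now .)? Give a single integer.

Step 1: +1 fires, +1 burnt (F count now 1)
Step 2: +3 fires, +1 burnt (F count now 3)
Step 3: +2 fires, +3 burnt (F count now 2)
Step 4: +3 fires, +2 burnt (F count now 3)
Step 5: +3 fires, +3 burnt (F count now 3)
Step 6: +2 fires, +3 burnt (F count now 2)
Step 7: +1 fires, +2 burnt (F count now 1)
Step 8: +0 fires, +1 burnt (F count now 0)
Fire out after step 8
Initially T: 21, now '.': 24
Total burnt (originally-T cells now '.'): 15

Answer: 15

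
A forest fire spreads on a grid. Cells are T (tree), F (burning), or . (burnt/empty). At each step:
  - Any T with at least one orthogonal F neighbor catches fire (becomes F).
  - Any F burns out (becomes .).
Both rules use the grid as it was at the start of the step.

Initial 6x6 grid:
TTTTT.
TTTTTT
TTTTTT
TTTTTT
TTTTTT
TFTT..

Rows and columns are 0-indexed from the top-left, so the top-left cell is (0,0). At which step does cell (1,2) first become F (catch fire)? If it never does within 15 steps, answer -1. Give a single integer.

Step 1: cell (1,2)='T' (+3 fires, +1 burnt)
Step 2: cell (1,2)='T' (+4 fires, +3 burnt)
Step 3: cell (1,2)='T' (+4 fires, +4 burnt)
Step 4: cell (1,2)='T' (+5 fires, +4 burnt)
Step 5: cell (1,2)='F' (+6 fires, +5 burnt)
  -> target ignites at step 5
Step 6: cell (1,2)='.' (+5 fires, +6 burnt)
Step 7: cell (1,2)='.' (+3 fires, +5 burnt)
Step 8: cell (1,2)='.' (+2 fires, +3 burnt)
Step 9: cell (1,2)='.' (+0 fires, +2 burnt)
  fire out at step 9

5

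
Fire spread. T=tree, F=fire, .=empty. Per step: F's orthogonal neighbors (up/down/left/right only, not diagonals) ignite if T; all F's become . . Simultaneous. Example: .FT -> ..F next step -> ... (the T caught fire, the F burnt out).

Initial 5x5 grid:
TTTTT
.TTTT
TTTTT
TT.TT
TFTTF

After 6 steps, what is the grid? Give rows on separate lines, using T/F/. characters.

Step 1: 5 trees catch fire, 2 burn out
  TTTTT
  .TTTT
  TTTTT
  TF.TF
  F.FF.
Step 2: 4 trees catch fire, 5 burn out
  TTTTT
  .TTTT
  TFTTF
  F..F.
  .....
Step 3: 5 trees catch fire, 4 burn out
  TTTTT
  .FTTF
  F.FF.
  .....
  .....
Step 4: 4 trees catch fire, 5 burn out
  TFTTF
  ..FF.
  .....
  .....
  .....
Step 5: 3 trees catch fire, 4 burn out
  F.FF.
  .....
  .....
  .....
  .....
Step 6: 0 trees catch fire, 3 burn out
  .....
  .....
  .....
  .....
  .....

.....
.....
.....
.....
.....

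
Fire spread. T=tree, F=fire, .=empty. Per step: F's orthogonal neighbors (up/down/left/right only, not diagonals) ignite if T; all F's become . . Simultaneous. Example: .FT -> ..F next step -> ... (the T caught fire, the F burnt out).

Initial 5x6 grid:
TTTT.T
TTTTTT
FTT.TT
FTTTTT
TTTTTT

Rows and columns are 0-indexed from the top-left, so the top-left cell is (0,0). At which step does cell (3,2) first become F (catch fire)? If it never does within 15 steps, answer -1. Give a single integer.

Step 1: cell (3,2)='T' (+4 fires, +2 burnt)
Step 2: cell (3,2)='F' (+5 fires, +4 burnt)
  -> target ignites at step 2
Step 3: cell (3,2)='.' (+4 fires, +5 burnt)
Step 4: cell (3,2)='.' (+4 fires, +4 burnt)
Step 5: cell (3,2)='.' (+5 fires, +4 burnt)
Step 6: cell (3,2)='.' (+3 fires, +5 burnt)
Step 7: cell (3,2)='.' (+1 fires, +3 burnt)
Step 8: cell (3,2)='.' (+0 fires, +1 burnt)
  fire out at step 8

2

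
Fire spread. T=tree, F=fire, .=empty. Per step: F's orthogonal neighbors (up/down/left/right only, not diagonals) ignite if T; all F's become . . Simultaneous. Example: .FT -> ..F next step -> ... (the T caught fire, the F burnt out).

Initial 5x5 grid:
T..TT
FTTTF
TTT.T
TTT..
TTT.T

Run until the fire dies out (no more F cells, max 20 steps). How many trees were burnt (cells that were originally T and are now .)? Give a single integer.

Step 1: +6 fires, +2 burnt (F count now 6)
Step 2: +4 fires, +6 burnt (F count now 4)
Step 3: +3 fires, +4 burnt (F count now 3)
Step 4: +2 fires, +3 burnt (F count now 2)
Step 5: +1 fires, +2 burnt (F count now 1)
Step 6: +0 fires, +1 burnt (F count now 0)
Fire out after step 6
Initially T: 17, now '.': 24
Total burnt (originally-T cells now '.'): 16

Answer: 16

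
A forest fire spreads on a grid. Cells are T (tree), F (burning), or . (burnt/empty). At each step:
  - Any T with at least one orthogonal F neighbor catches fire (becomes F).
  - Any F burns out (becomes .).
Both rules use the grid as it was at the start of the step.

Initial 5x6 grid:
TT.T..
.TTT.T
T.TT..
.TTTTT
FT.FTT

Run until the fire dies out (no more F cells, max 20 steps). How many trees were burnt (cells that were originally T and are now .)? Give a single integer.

Answer: 16

Derivation:
Step 1: +3 fires, +2 burnt (F count now 3)
Step 2: +5 fires, +3 burnt (F count now 5)
Step 3: +3 fires, +5 burnt (F count now 3)
Step 4: +2 fires, +3 burnt (F count now 2)
Step 5: +1 fires, +2 burnt (F count now 1)
Step 6: +1 fires, +1 burnt (F count now 1)
Step 7: +1 fires, +1 burnt (F count now 1)
Step 8: +0 fires, +1 burnt (F count now 0)
Fire out after step 8
Initially T: 18, now '.': 28
Total burnt (originally-T cells now '.'): 16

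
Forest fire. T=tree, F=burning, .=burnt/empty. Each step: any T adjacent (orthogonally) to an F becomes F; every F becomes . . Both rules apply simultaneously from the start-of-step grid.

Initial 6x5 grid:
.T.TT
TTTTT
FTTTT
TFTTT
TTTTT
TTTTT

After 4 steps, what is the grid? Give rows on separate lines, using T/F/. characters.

Step 1: 5 trees catch fire, 2 burn out
  .T.TT
  FTTTT
  .FTTT
  F.FTT
  TFTTT
  TTTTT
Step 2: 6 trees catch fire, 5 burn out
  .T.TT
  .FTTT
  ..FTT
  ...FT
  F.FTT
  TFTTT
Step 3: 7 trees catch fire, 6 burn out
  .F.TT
  ..FTT
  ...FT
  ....F
  ...FT
  F.FTT
Step 4: 4 trees catch fire, 7 burn out
  ...TT
  ...FT
  ....F
  .....
  ....F
  ...FT

...TT
...FT
....F
.....
....F
...FT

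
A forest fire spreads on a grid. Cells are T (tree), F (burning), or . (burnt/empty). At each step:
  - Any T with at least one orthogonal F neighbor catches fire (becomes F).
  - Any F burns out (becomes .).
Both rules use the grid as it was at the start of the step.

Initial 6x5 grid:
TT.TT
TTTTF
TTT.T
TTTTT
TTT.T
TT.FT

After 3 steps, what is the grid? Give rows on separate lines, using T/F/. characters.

Step 1: 4 trees catch fire, 2 burn out
  TT.TF
  TTTF.
  TTT.F
  TTTTT
  TTT.T
  TT..F
Step 2: 4 trees catch fire, 4 burn out
  TT.F.
  TTF..
  TTT..
  TTTTF
  TTT.F
  TT...
Step 3: 3 trees catch fire, 4 burn out
  TT...
  TF...
  TTF..
  TTTF.
  TTT..
  TT...

TT...
TF...
TTF..
TTTF.
TTT..
TT...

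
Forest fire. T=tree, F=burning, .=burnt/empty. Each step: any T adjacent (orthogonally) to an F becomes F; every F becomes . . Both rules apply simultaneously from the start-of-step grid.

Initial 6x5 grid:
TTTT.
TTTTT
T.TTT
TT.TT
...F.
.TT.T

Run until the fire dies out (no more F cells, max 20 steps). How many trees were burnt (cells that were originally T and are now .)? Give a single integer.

Answer: 17

Derivation:
Step 1: +1 fires, +1 burnt (F count now 1)
Step 2: +2 fires, +1 burnt (F count now 2)
Step 3: +3 fires, +2 burnt (F count now 3)
Step 4: +3 fires, +3 burnt (F count now 3)
Step 5: +2 fires, +3 burnt (F count now 2)
Step 6: +2 fires, +2 burnt (F count now 2)
Step 7: +2 fires, +2 burnt (F count now 2)
Step 8: +1 fires, +2 burnt (F count now 1)
Step 9: +1 fires, +1 burnt (F count now 1)
Step 10: +0 fires, +1 burnt (F count now 0)
Fire out after step 10
Initially T: 20, now '.': 27
Total burnt (originally-T cells now '.'): 17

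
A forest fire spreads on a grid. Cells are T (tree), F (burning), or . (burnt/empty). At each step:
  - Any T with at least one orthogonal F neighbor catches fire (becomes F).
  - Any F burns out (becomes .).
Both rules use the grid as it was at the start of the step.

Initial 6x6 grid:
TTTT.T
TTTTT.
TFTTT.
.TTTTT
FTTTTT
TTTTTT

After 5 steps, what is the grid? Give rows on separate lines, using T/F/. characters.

Step 1: 6 trees catch fire, 2 burn out
  TTTT.T
  TFTTT.
  F.FTT.
  .FTTTT
  .FTTTT
  FTTTTT
Step 2: 7 trees catch fire, 6 burn out
  TFTT.T
  F.FTT.
  ...FT.
  ..FTTT
  ..FTTT
  .FTTTT
Step 3: 7 trees catch fire, 7 burn out
  F.FT.T
  ...FT.
  ....F.
  ...FTT
  ...FTT
  ..FTTT
Step 4: 5 trees catch fire, 7 burn out
  ...F.T
  ....F.
  ......
  ....FT
  ....FT
  ...FTT
Step 5: 3 trees catch fire, 5 burn out
  .....T
  ......
  ......
  .....F
  .....F
  ....FT

.....T
......
......
.....F
.....F
....FT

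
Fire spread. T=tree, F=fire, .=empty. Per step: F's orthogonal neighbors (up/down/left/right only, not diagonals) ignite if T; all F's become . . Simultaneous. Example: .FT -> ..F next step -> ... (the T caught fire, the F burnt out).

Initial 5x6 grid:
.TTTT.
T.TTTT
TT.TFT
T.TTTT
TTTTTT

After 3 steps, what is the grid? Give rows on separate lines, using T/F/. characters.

Step 1: 4 trees catch fire, 1 burn out
  .TTTT.
  T.TTFT
  TT.F.F
  T.TTFT
  TTTTTT
Step 2: 6 trees catch fire, 4 burn out
  .TTTF.
  T.TF.F
  TT....
  T.TF.F
  TTTTFT
Step 3: 5 trees catch fire, 6 burn out
  .TTF..
  T.F...
  TT....
  T.F...
  TTTF.F

.TTF..
T.F...
TT....
T.F...
TTTF.F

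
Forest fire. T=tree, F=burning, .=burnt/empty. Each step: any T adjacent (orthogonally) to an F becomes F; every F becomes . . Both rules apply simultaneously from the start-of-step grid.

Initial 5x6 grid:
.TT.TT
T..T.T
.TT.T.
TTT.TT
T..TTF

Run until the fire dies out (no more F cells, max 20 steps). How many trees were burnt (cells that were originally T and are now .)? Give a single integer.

Answer: 5

Derivation:
Step 1: +2 fires, +1 burnt (F count now 2)
Step 2: +2 fires, +2 burnt (F count now 2)
Step 3: +1 fires, +2 burnt (F count now 1)
Step 4: +0 fires, +1 burnt (F count now 0)
Fire out after step 4
Initially T: 18, now '.': 17
Total burnt (originally-T cells now '.'): 5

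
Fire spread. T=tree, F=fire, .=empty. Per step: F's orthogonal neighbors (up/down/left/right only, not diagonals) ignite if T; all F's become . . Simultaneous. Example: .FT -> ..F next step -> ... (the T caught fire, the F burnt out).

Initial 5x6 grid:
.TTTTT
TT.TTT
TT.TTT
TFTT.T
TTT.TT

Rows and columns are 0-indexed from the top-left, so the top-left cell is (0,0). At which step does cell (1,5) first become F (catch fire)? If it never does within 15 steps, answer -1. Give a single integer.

Step 1: cell (1,5)='T' (+4 fires, +1 burnt)
Step 2: cell (1,5)='T' (+5 fires, +4 burnt)
Step 3: cell (1,5)='T' (+3 fires, +5 burnt)
Step 4: cell (1,5)='T' (+3 fires, +3 burnt)
Step 5: cell (1,5)='T' (+3 fires, +3 burnt)
Step 6: cell (1,5)='F' (+3 fires, +3 burnt)
  -> target ignites at step 6
Step 7: cell (1,5)='.' (+2 fires, +3 burnt)
Step 8: cell (1,5)='.' (+1 fires, +2 burnt)
Step 9: cell (1,5)='.' (+0 fires, +1 burnt)
  fire out at step 9

6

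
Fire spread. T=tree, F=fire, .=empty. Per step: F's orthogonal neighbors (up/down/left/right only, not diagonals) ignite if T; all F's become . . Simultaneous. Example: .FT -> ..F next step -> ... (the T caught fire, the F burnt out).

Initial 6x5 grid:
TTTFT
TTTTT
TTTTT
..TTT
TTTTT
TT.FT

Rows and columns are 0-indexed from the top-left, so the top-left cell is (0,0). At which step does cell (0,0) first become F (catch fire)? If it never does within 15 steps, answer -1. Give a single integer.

Step 1: cell (0,0)='T' (+5 fires, +2 burnt)
Step 2: cell (0,0)='T' (+7 fires, +5 burnt)
Step 3: cell (0,0)='F' (+7 fires, +7 burnt)
  -> target ignites at step 3
Step 4: cell (0,0)='.' (+4 fires, +7 burnt)
Step 5: cell (0,0)='.' (+2 fires, +4 burnt)
Step 6: cell (0,0)='.' (+0 fires, +2 burnt)
  fire out at step 6

3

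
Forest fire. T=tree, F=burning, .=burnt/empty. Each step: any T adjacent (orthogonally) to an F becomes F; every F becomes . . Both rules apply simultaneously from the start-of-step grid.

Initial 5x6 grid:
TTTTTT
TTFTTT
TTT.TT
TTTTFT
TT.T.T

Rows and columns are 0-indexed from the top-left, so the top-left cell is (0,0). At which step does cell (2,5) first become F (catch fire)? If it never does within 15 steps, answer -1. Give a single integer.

Step 1: cell (2,5)='T' (+7 fires, +2 burnt)
Step 2: cell (2,5)='F' (+9 fires, +7 burnt)
  -> target ignites at step 2
Step 3: cell (2,5)='.' (+5 fires, +9 burnt)
Step 4: cell (2,5)='.' (+3 fires, +5 burnt)
Step 5: cell (2,5)='.' (+1 fires, +3 burnt)
Step 6: cell (2,5)='.' (+0 fires, +1 burnt)
  fire out at step 6

2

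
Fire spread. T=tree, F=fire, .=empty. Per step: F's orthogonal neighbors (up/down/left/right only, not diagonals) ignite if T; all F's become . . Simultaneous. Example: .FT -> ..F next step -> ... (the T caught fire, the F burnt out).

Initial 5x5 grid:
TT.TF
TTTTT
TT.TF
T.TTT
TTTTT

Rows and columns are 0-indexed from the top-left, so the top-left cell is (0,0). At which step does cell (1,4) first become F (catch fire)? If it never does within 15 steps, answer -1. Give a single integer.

Step 1: cell (1,4)='F' (+4 fires, +2 burnt)
  -> target ignites at step 1
Step 2: cell (1,4)='.' (+3 fires, +4 burnt)
Step 3: cell (1,4)='.' (+3 fires, +3 burnt)
Step 4: cell (1,4)='.' (+2 fires, +3 burnt)
Step 5: cell (1,4)='.' (+4 fires, +2 burnt)
Step 6: cell (1,4)='.' (+3 fires, +4 burnt)
Step 7: cell (1,4)='.' (+1 fires, +3 burnt)
Step 8: cell (1,4)='.' (+0 fires, +1 burnt)
  fire out at step 8

1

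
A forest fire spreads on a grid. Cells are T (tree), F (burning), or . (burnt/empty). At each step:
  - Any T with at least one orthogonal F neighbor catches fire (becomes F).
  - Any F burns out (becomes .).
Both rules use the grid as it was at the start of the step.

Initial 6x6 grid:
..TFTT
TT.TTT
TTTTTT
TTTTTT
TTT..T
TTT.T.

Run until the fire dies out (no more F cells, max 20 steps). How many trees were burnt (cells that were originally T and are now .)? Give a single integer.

Answer: 27

Derivation:
Step 1: +3 fires, +1 burnt (F count now 3)
Step 2: +3 fires, +3 burnt (F count now 3)
Step 3: +4 fires, +3 burnt (F count now 4)
Step 4: +4 fires, +4 burnt (F count now 4)
Step 5: +5 fires, +4 burnt (F count now 5)
Step 6: +5 fires, +5 burnt (F count now 5)
Step 7: +2 fires, +5 burnt (F count now 2)
Step 8: +1 fires, +2 burnt (F count now 1)
Step 9: +0 fires, +1 burnt (F count now 0)
Fire out after step 9
Initially T: 28, now '.': 35
Total burnt (originally-T cells now '.'): 27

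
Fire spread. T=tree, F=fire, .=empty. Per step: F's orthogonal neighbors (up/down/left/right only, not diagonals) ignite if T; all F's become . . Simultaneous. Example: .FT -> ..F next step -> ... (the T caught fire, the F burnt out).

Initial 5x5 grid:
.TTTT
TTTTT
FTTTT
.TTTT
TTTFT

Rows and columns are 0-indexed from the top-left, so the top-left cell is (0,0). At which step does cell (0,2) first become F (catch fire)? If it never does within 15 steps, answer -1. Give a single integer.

Step 1: cell (0,2)='T' (+5 fires, +2 burnt)
Step 2: cell (0,2)='T' (+7 fires, +5 burnt)
Step 3: cell (0,2)='T' (+5 fires, +7 burnt)
Step 4: cell (0,2)='F' (+3 fires, +5 burnt)
  -> target ignites at step 4
Step 5: cell (0,2)='.' (+1 fires, +3 burnt)
Step 6: cell (0,2)='.' (+0 fires, +1 burnt)
  fire out at step 6

4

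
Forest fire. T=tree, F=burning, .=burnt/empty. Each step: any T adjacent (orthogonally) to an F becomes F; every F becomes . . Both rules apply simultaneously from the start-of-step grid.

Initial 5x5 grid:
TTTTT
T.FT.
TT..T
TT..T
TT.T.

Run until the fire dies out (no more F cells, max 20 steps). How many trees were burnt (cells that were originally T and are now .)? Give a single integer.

Answer: 13

Derivation:
Step 1: +2 fires, +1 burnt (F count now 2)
Step 2: +2 fires, +2 burnt (F count now 2)
Step 3: +2 fires, +2 burnt (F count now 2)
Step 4: +1 fires, +2 burnt (F count now 1)
Step 5: +1 fires, +1 burnt (F count now 1)
Step 6: +2 fires, +1 burnt (F count now 2)
Step 7: +2 fires, +2 burnt (F count now 2)
Step 8: +1 fires, +2 burnt (F count now 1)
Step 9: +0 fires, +1 burnt (F count now 0)
Fire out after step 9
Initially T: 16, now '.': 22
Total burnt (originally-T cells now '.'): 13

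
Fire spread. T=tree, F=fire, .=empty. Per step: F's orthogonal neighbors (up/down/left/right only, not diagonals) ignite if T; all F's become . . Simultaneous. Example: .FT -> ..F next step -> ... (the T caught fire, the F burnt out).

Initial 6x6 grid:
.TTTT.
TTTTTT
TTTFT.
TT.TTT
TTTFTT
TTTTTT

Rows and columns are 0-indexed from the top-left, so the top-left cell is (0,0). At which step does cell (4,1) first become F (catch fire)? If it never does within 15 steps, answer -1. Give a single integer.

Step 1: cell (4,1)='T' (+7 fires, +2 burnt)
Step 2: cell (4,1)='F' (+9 fires, +7 burnt)
  -> target ignites at step 2
Step 3: cell (4,1)='.' (+10 fires, +9 burnt)
Step 4: cell (4,1)='.' (+4 fires, +10 burnt)
Step 5: cell (4,1)='.' (+0 fires, +4 burnt)
  fire out at step 5

2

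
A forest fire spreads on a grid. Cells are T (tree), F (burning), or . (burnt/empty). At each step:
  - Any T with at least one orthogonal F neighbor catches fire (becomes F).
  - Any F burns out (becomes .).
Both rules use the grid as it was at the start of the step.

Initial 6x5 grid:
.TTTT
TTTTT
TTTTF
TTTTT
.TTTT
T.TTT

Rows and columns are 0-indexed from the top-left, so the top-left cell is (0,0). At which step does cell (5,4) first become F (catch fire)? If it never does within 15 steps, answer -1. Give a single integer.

Step 1: cell (5,4)='T' (+3 fires, +1 burnt)
Step 2: cell (5,4)='T' (+5 fires, +3 burnt)
Step 3: cell (5,4)='F' (+6 fires, +5 burnt)
  -> target ignites at step 3
Step 4: cell (5,4)='.' (+6 fires, +6 burnt)
Step 5: cell (5,4)='.' (+5 fires, +6 burnt)
Step 6: cell (5,4)='.' (+0 fires, +5 burnt)
  fire out at step 6

3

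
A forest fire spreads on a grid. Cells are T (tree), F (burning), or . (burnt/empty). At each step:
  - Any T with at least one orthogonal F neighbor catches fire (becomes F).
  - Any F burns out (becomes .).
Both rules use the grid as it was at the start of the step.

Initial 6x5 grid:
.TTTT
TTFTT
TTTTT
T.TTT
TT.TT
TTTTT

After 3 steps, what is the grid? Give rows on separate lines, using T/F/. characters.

Step 1: 4 trees catch fire, 1 burn out
  .TFTT
  TF.FT
  TTFTT
  T.TTT
  TT.TT
  TTTTT
Step 2: 7 trees catch fire, 4 burn out
  .F.FT
  F...F
  TF.FT
  T.FTT
  TT.TT
  TTTTT
Step 3: 4 trees catch fire, 7 burn out
  ....F
  .....
  F...F
  T..FT
  TT.TT
  TTTTT

....F
.....
F...F
T..FT
TT.TT
TTTTT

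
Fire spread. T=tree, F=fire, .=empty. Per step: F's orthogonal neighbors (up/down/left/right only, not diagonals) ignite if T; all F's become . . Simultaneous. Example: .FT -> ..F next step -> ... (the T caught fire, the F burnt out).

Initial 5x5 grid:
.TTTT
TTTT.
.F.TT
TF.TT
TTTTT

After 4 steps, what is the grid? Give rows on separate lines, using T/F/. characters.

Step 1: 3 trees catch fire, 2 burn out
  .TTTT
  TFTT.
  ...TT
  F..TT
  TFTTT
Step 2: 5 trees catch fire, 3 burn out
  .FTTT
  F.FT.
  ...TT
  ...TT
  F.FTT
Step 3: 3 trees catch fire, 5 burn out
  ..FTT
  ...F.
  ...TT
  ...TT
  ...FT
Step 4: 4 trees catch fire, 3 burn out
  ...FT
  .....
  ...FT
  ...FT
  ....F

...FT
.....
...FT
...FT
....F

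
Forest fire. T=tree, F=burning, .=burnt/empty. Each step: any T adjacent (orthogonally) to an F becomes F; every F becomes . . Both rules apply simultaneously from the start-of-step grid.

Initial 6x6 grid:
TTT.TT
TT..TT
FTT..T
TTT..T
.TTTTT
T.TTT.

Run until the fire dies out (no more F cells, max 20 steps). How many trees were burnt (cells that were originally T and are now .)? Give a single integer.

Answer: 24

Derivation:
Step 1: +3 fires, +1 burnt (F count now 3)
Step 2: +4 fires, +3 burnt (F count now 4)
Step 3: +3 fires, +4 burnt (F count now 3)
Step 4: +2 fires, +3 burnt (F count now 2)
Step 5: +2 fires, +2 burnt (F count now 2)
Step 6: +2 fires, +2 burnt (F count now 2)
Step 7: +2 fires, +2 burnt (F count now 2)
Step 8: +1 fires, +2 burnt (F count now 1)
Step 9: +1 fires, +1 burnt (F count now 1)
Step 10: +1 fires, +1 burnt (F count now 1)
Step 11: +2 fires, +1 burnt (F count now 2)
Step 12: +1 fires, +2 burnt (F count now 1)
Step 13: +0 fires, +1 burnt (F count now 0)
Fire out after step 13
Initially T: 25, now '.': 35
Total burnt (originally-T cells now '.'): 24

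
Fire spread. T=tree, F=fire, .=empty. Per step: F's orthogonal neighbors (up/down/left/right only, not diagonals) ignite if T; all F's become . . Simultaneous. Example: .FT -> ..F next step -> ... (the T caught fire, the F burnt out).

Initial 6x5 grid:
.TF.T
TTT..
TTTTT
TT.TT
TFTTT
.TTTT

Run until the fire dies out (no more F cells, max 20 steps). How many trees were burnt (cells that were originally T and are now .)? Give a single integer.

Answer: 21

Derivation:
Step 1: +6 fires, +2 burnt (F count now 6)
Step 2: +6 fires, +6 burnt (F count now 6)
Step 3: +6 fires, +6 burnt (F count now 6)
Step 4: +3 fires, +6 burnt (F count now 3)
Step 5: +0 fires, +3 burnt (F count now 0)
Fire out after step 5
Initially T: 22, now '.': 29
Total burnt (originally-T cells now '.'): 21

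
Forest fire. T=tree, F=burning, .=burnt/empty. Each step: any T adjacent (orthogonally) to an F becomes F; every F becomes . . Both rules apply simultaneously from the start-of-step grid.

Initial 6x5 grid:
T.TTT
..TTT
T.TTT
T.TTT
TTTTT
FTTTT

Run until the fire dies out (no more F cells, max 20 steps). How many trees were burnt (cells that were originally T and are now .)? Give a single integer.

Step 1: +2 fires, +1 burnt (F count now 2)
Step 2: +3 fires, +2 burnt (F count now 3)
Step 3: +3 fires, +3 burnt (F count now 3)
Step 4: +3 fires, +3 burnt (F count now 3)
Step 5: +3 fires, +3 burnt (F count now 3)
Step 6: +3 fires, +3 burnt (F count now 3)
Step 7: +3 fires, +3 burnt (F count now 3)
Step 8: +2 fires, +3 burnt (F count now 2)
Step 9: +1 fires, +2 burnt (F count now 1)
Step 10: +0 fires, +1 burnt (F count now 0)
Fire out after step 10
Initially T: 24, now '.': 29
Total burnt (originally-T cells now '.'): 23

Answer: 23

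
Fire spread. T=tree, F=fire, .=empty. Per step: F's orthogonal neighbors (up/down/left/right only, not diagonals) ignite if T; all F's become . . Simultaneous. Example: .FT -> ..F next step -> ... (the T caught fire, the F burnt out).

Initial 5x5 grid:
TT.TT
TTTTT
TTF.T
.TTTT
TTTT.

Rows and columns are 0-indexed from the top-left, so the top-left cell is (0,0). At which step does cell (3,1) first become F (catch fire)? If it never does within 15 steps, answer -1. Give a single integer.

Step 1: cell (3,1)='T' (+3 fires, +1 burnt)
Step 2: cell (3,1)='F' (+6 fires, +3 burnt)
  -> target ignites at step 2
Step 3: cell (3,1)='.' (+7 fires, +6 burnt)
Step 4: cell (3,1)='.' (+4 fires, +7 burnt)
Step 5: cell (3,1)='.' (+0 fires, +4 burnt)
  fire out at step 5

2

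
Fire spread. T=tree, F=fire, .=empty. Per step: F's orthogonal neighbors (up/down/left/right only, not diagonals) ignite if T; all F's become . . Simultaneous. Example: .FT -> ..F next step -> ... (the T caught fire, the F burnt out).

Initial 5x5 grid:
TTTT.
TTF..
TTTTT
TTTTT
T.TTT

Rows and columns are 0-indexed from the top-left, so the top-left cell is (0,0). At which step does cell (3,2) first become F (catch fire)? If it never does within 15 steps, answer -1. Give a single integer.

Step 1: cell (3,2)='T' (+3 fires, +1 burnt)
Step 2: cell (3,2)='F' (+6 fires, +3 burnt)
  -> target ignites at step 2
Step 3: cell (3,2)='.' (+6 fires, +6 burnt)
Step 4: cell (3,2)='.' (+3 fires, +6 burnt)
Step 5: cell (3,2)='.' (+2 fires, +3 burnt)
Step 6: cell (3,2)='.' (+0 fires, +2 burnt)
  fire out at step 6

2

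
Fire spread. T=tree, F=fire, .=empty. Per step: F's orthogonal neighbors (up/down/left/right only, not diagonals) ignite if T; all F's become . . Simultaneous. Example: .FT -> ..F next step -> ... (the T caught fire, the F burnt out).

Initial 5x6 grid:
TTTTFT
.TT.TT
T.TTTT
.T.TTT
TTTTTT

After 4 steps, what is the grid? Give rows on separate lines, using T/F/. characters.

Step 1: 3 trees catch fire, 1 burn out
  TTTF.F
  .TT.FT
  T.TTTT
  .T.TTT
  TTTTTT
Step 2: 3 trees catch fire, 3 burn out
  TTF...
  .TT..F
  T.TTFT
  .T.TTT
  TTTTTT
Step 3: 5 trees catch fire, 3 burn out
  TF....
  .TF...
  T.TF.F
  .T.TFT
  TTTTTT
Step 4: 6 trees catch fire, 5 burn out
  F.....
  .F....
  T.F...
  .T.F.F
  TTTTFT

F.....
.F....
T.F...
.T.F.F
TTTTFT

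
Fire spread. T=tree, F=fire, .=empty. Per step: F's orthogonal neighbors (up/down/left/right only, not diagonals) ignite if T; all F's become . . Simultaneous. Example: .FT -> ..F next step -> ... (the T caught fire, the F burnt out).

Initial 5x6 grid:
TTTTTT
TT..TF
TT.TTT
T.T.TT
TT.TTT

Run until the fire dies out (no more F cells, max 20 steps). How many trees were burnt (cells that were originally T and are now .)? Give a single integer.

Answer: 22

Derivation:
Step 1: +3 fires, +1 burnt (F count now 3)
Step 2: +3 fires, +3 burnt (F count now 3)
Step 3: +4 fires, +3 burnt (F count now 4)
Step 4: +2 fires, +4 burnt (F count now 2)
Step 5: +2 fires, +2 burnt (F count now 2)
Step 6: +2 fires, +2 burnt (F count now 2)
Step 7: +2 fires, +2 burnt (F count now 2)
Step 8: +1 fires, +2 burnt (F count now 1)
Step 9: +1 fires, +1 burnt (F count now 1)
Step 10: +1 fires, +1 burnt (F count now 1)
Step 11: +1 fires, +1 burnt (F count now 1)
Step 12: +0 fires, +1 burnt (F count now 0)
Fire out after step 12
Initially T: 23, now '.': 29
Total burnt (originally-T cells now '.'): 22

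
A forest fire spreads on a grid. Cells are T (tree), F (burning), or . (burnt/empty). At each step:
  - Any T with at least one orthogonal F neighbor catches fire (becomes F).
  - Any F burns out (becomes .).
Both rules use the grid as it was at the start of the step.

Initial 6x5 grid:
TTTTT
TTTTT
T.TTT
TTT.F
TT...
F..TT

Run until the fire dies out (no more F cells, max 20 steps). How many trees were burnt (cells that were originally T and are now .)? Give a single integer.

Step 1: +2 fires, +2 burnt (F count now 2)
Step 2: +4 fires, +2 burnt (F count now 4)
Step 3: +5 fires, +4 burnt (F count now 5)
Step 4: +4 fires, +5 burnt (F count now 4)
Step 5: +3 fires, +4 burnt (F count now 3)
Step 6: +1 fires, +3 burnt (F count now 1)
Step 7: +0 fires, +1 burnt (F count now 0)
Fire out after step 7
Initially T: 21, now '.': 28
Total burnt (originally-T cells now '.'): 19

Answer: 19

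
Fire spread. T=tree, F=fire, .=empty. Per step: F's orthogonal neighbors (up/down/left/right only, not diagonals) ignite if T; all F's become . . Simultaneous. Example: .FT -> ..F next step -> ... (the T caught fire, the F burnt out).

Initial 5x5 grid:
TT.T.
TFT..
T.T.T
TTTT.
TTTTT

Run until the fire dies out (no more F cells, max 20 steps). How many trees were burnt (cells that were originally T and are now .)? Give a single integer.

Step 1: +3 fires, +1 burnt (F count now 3)
Step 2: +3 fires, +3 burnt (F count now 3)
Step 3: +2 fires, +3 burnt (F count now 2)
Step 4: +4 fires, +2 burnt (F count now 4)
Step 5: +2 fires, +4 burnt (F count now 2)
Step 6: +1 fires, +2 burnt (F count now 1)
Step 7: +0 fires, +1 burnt (F count now 0)
Fire out after step 7
Initially T: 17, now '.': 23
Total burnt (originally-T cells now '.'): 15

Answer: 15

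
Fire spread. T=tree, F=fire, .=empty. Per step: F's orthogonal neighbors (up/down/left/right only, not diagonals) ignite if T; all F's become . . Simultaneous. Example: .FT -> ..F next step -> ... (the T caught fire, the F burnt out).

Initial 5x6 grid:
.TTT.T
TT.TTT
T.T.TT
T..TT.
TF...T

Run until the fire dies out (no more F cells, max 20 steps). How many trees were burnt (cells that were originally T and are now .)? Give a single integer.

Step 1: +1 fires, +1 burnt (F count now 1)
Step 2: +1 fires, +1 burnt (F count now 1)
Step 3: +1 fires, +1 burnt (F count now 1)
Step 4: +1 fires, +1 burnt (F count now 1)
Step 5: +1 fires, +1 burnt (F count now 1)
Step 6: +1 fires, +1 burnt (F count now 1)
Step 7: +1 fires, +1 burnt (F count now 1)
Step 8: +1 fires, +1 burnt (F count now 1)
Step 9: +1 fires, +1 burnt (F count now 1)
Step 10: +1 fires, +1 burnt (F count now 1)
Step 11: +2 fires, +1 burnt (F count now 2)
Step 12: +3 fires, +2 burnt (F count now 3)
Step 13: +1 fires, +3 burnt (F count now 1)
Step 14: +0 fires, +1 burnt (F count now 0)
Fire out after step 14
Initially T: 18, now '.': 28
Total burnt (originally-T cells now '.'): 16

Answer: 16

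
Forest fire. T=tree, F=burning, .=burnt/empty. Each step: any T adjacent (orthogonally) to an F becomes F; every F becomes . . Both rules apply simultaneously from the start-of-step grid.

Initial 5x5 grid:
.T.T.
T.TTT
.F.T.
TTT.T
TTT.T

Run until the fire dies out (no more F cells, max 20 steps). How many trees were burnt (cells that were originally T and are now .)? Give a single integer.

Answer: 6

Derivation:
Step 1: +1 fires, +1 burnt (F count now 1)
Step 2: +3 fires, +1 burnt (F count now 3)
Step 3: +2 fires, +3 burnt (F count now 2)
Step 4: +0 fires, +2 burnt (F count now 0)
Fire out after step 4
Initially T: 15, now '.': 16
Total burnt (originally-T cells now '.'): 6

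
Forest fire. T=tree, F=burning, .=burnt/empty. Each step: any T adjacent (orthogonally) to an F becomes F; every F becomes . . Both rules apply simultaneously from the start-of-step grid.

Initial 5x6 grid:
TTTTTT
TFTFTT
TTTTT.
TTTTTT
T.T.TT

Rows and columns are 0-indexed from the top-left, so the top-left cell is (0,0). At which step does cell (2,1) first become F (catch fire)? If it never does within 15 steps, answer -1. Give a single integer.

Step 1: cell (2,1)='F' (+7 fires, +2 burnt)
  -> target ignites at step 1
Step 2: cell (2,1)='.' (+9 fires, +7 burnt)
Step 3: cell (2,1)='.' (+4 fires, +9 burnt)
Step 4: cell (2,1)='.' (+4 fires, +4 burnt)
Step 5: cell (2,1)='.' (+1 fires, +4 burnt)
Step 6: cell (2,1)='.' (+0 fires, +1 burnt)
  fire out at step 6

1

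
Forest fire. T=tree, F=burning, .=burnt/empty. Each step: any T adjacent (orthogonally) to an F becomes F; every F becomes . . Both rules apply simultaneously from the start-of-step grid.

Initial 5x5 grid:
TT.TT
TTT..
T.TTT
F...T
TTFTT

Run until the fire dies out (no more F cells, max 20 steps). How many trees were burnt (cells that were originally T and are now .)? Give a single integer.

Step 1: +4 fires, +2 burnt (F count now 4)
Step 2: +2 fires, +4 burnt (F count now 2)
Step 3: +3 fires, +2 burnt (F count now 3)
Step 4: +3 fires, +3 burnt (F count now 3)
Step 5: +2 fires, +3 burnt (F count now 2)
Step 6: +0 fires, +2 burnt (F count now 0)
Fire out after step 6
Initially T: 16, now '.': 23
Total burnt (originally-T cells now '.'): 14

Answer: 14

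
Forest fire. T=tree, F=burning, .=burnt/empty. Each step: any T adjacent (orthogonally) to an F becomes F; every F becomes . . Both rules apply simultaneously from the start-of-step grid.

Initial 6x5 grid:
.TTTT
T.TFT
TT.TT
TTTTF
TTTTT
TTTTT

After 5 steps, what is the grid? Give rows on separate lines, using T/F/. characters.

Step 1: 7 trees catch fire, 2 burn out
  .TTFT
  T.F.F
  TT.FF
  TTTF.
  TTTTF
  TTTTT
Step 2: 5 trees catch fire, 7 burn out
  .TF.F
  T....
  TT...
  TTF..
  TTTF.
  TTTTF
Step 3: 4 trees catch fire, 5 burn out
  .F...
  T....
  TT...
  TF...
  TTF..
  TTTF.
Step 4: 4 trees catch fire, 4 burn out
  .....
  T....
  TF...
  F....
  TF...
  TTF..
Step 5: 3 trees catch fire, 4 burn out
  .....
  T....
  F....
  .....
  F....
  TF...

.....
T....
F....
.....
F....
TF...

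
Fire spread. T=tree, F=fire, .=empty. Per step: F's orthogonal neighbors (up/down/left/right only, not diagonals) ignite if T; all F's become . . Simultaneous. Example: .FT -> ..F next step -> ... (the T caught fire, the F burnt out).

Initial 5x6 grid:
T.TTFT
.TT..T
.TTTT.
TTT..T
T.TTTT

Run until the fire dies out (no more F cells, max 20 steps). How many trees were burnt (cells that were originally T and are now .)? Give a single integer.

Step 1: +2 fires, +1 burnt (F count now 2)
Step 2: +2 fires, +2 burnt (F count now 2)
Step 3: +1 fires, +2 burnt (F count now 1)
Step 4: +2 fires, +1 burnt (F count now 2)
Step 5: +3 fires, +2 burnt (F count now 3)
Step 6: +3 fires, +3 burnt (F count now 3)
Step 7: +2 fires, +3 burnt (F count now 2)
Step 8: +2 fires, +2 burnt (F count now 2)
Step 9: +1 fires, +2 burnt (F count now 1)
Step 10: +1 fires, +1 burnt (F count now 1)
Step 11: +0 fires, +1 burnt (F count now 0)
Fire out after step 11
Initially T: 20, now '.': 29
Total burnt (originally-T cells now '.'): 19

Answer: 19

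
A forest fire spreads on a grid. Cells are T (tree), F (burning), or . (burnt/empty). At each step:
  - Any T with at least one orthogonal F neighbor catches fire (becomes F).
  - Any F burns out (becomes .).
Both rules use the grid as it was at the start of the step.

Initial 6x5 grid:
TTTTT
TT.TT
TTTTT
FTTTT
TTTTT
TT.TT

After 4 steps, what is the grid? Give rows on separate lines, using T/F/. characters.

Step 1: 3 trees catch fire, 1 burn out
  TTTTT
  TT.TT
  FTTTT
  .FTTT
  FTTTT
  TT.TT
Step 2: 5 trees catch fire, 3 burn out
  TTTTT
  FT.TT
  .FTTT
  ..FTT
  .FTTT
  FT.TT
Step 3: 6 trees catch fire, 5 burn out
  FTTTT
  .F.TT
  ..FTT
  ...FT
  ..FTT
  .F.TT
Step 4: 4 trees catch fire, 6 burn out
  .FTTT
  ...TT
  ...FT
  ....F
  ...FT
  ...TT

.FTTT
...TT
...FT
....F
...FT
...TT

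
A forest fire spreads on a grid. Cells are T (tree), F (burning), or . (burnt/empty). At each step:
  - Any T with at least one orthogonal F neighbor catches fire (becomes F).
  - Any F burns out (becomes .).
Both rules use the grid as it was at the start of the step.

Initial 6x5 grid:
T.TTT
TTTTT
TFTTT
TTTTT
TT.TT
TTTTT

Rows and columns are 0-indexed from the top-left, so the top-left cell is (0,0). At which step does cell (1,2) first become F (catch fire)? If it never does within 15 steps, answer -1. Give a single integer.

Step 1: cell (1,2)='T' (+4 fires, +1 burnt)
Step 2: cell (1,2)='F' (+6 fires, +4 burnt)
  -> target ignites at step 2
Step 3: cell (1,2)='.' (+7 fires, +6 burnt)
Step 4: cell (1,2)='.' (+6 fires, +7 burnt)
Step 5: cell (1,2)='.' (+3 fires, +6 burnt)
Step 6: cell (1,2)='.' (+1 fires, +3 burnt)
Step 7: cell (1,2)='.' (+0 fires, +1 burnt)
  fire out at step 7

2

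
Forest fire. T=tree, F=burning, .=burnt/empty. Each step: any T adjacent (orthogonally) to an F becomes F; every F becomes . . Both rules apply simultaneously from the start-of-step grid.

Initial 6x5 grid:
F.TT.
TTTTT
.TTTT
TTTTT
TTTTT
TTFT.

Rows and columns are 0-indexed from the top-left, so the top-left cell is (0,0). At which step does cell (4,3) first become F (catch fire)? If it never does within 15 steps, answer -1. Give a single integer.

Step 1: cell (4,3)='T' (+4 fires, +2 burnt)
Step 2: cell (4,3)='F' (+5 fires, +4 burnt)
  -> target ignites at step 2
Step 3: cell (4,3)='.' (+7 fires, +5 burnt)
Step 4: cell (4,3)='.' (+5 fires, +7 burnt)
Step 5: cell (4,3)='.' (+3 fires, +5 burnt)
Step 6: cell (4,3)='.' (+0 fires, +3 burnt)
  fire out at step 6

2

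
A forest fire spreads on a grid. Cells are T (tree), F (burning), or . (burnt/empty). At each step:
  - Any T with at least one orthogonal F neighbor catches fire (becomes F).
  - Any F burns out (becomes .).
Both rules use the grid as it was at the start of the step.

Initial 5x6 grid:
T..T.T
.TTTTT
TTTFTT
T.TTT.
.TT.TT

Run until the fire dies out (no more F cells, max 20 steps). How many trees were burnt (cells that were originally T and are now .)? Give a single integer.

Answer: 20

Derivation:
Step 1: +4 fires, +1 burnt (F count now 4)
Step 2: +7 fires, +4 burnt (F count now 7)
Step 3: +5 fires, +7 burnt (F count now 5)
Step 4: +4 fires, +5 burnt (F count now 4)
Step 5: +0 fires, +4 burnt (F count now 0)
Fire out after step 5
Initially T: 21, now '.': 29
Total burnt (originally-T cells now '.'): 20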